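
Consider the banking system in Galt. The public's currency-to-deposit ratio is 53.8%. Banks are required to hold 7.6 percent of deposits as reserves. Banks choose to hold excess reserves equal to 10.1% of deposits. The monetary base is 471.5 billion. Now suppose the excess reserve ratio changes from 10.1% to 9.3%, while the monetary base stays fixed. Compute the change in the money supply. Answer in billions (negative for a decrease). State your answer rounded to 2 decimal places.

Initially m₁ = (1 + 0.538) / (0.076 + 0.101 + 0.538) ≈ 2.151049, so M₁ = 2.151049 × 471.5 ≈ 1014.2196 billion.
After the change m₂ = (1 + 0.538) / (0.076 + 0.093 + 0.538) ≈ 2.175389, so M₂ = 2.175389 × 471.5 ≈ 1025.6959 billion.
ΔM = M₂ − M₁ = 1025.6959 − 1014.2196 = 11.4763 billion.

11.48 billion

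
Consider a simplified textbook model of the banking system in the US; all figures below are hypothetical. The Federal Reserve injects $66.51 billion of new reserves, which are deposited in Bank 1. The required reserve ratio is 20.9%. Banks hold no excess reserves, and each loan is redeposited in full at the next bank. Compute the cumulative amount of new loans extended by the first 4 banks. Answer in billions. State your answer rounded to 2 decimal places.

$153.18 billion

Bank i lends (1 − rr)^i of the original deposit: Bank 1 lends 66.51·0.7910 ≈ 52.6094, Bank 2 lends 66.51·0.7910² ≈ 41.6140, and so on.
Summing a geometric series: total = 66.51·[0.7910·(1 − 0.7910^4) / (1 − 0.7910)] ≈ 153.1773 billion.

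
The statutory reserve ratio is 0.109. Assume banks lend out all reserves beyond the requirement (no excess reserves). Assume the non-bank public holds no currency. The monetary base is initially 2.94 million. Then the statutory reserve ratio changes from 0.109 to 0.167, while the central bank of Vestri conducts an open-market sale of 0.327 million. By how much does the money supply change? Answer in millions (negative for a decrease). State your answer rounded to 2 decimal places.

Before: m₁ = 1 / (0.109) ≈ 9.1743, MB₁ = 2.94, so M₁ = 9.1743 × 2.94 ≈ 26.9724 million.
After: m₂ = 1 / (0.167) ≈ 5.9880, MB₂ = 2.94 − 0.327 = 2.613, so M₂ = 5.9880 × 2.613 ≈ 15.6466 million.
ΔM = M₂ − M₁ = 15.6466 − 26.9724 = -11.3258 million.

-11.33 million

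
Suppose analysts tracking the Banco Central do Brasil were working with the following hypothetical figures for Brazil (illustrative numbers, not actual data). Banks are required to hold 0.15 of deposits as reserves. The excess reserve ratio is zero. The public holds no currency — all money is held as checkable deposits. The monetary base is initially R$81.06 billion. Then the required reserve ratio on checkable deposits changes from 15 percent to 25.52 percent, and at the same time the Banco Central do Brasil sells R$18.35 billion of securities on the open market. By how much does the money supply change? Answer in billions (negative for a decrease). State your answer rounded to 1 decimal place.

Before: m₁ = 1 / (0.15) ≈ 6.6667, MB₁ = 81.06, so M₁ = 6.6667 × 81.06 ≈ 540.4027 billion.
After: m₂ = 1 / (0.2552) ≈ 3.9185, MB₂ = 81.06 − 18.35 = 62.71, so M₂ = 3.9185 × 62.71 ≈ 245.7291 billion.
ΔM = M₂ − M₁ = 245.7291 − 540.4027 = -294.6736 billion.

-294.7 billion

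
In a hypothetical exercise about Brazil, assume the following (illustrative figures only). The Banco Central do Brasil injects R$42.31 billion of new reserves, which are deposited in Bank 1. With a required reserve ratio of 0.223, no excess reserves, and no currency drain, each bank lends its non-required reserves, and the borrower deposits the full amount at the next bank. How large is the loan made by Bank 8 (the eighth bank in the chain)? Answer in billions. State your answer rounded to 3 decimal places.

R$5.621 billion

Each bank lends a fraction (1 − rr) = 0.7770 of the deposit it receives, so Bank 8 receives 42.31·0.7770^7 and lends 42.31·0.7770^8 ≈ 5.6210 billion.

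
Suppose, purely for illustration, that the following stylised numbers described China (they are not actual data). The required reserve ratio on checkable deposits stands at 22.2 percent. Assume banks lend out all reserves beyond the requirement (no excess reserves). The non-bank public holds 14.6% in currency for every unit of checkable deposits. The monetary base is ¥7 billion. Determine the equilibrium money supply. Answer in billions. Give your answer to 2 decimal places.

The money multiplier is m = (1 + c) / (rr + c) = (1 + 0.146) / (0.222 + 0.146) ≈ 3.1141.
So M = m × MB = 3.1141 × 7 = 21.7987 billion.

¥21.80 billion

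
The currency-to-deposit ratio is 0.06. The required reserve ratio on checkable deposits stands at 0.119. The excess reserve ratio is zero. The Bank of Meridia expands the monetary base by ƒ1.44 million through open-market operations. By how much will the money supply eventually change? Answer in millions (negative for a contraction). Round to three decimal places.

ƒ8.527 million

The money multiplier is m = (1 + c) / (rr + c) = (1 + 0.06) / (0.119 + 0.06) ≈ 5.92179.
The purchase adds 1.44 million of base, so ΔM = m × ΔMB = 5.92179 × (+1.44) ≈ 8.5274 million.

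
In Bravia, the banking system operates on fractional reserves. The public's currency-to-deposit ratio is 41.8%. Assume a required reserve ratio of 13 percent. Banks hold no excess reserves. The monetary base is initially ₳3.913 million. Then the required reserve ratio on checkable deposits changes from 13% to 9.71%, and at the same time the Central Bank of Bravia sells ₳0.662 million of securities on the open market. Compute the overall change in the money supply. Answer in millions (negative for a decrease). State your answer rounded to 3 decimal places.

-1.176 million

Before: m₁ = (1 + 0.418) / (0.13 + 0.418) ≈ 2.58759, MB₁ = 3.913, so M₁ = 2.58759 × 3.913 ≈ 10.1252 million.
After: m₂ = (1 + 0.418) / (0.0971 + 0.418) ≈ 2.75286, MB₂ = 3.913 − 0.662 = 3.251, so M₂ = 2.75286 × 3.251 ≈ 8.9495 million.
ΔM = M₂ − M₁ = 8.9495 − 10.1252 = -1.1757 million.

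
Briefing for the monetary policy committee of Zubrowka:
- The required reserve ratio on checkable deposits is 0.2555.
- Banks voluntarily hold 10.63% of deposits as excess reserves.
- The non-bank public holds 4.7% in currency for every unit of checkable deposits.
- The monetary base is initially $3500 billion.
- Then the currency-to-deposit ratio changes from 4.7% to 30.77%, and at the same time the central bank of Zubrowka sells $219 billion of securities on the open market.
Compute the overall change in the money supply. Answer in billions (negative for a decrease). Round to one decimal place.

Before: m₁ = (1 + 0.047) / (0.2555 + 0.1063 + 0.047) ≈ 2.561155, MB₁ = 3500, so M₁ = 2.561155 × 3500 = 8964.0425 billion.
After: m₂ = (1 + 0.3077) / (0.2555 + 0.1063 + 0.3077) ≈ 1.953249, MB₂ = 3500 − 219 = 3281, so M₂ = 1.953249 × 3281 ≈ 6408.61 billion.
ΔM = M₂ − M₁ = 6408.61 − 8964.0425 = -2555.4325 billion.

-2555.4 billion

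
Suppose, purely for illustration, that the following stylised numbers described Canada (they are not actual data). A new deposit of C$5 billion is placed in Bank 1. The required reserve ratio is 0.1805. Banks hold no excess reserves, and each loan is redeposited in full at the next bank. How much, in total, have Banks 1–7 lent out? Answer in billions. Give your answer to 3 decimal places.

Bank i lends (1 − rr)^i of the original deposit: Bank 1 lends 5·0.8195 = 4.0975, Bank 2 lends 5·0.8195² ≈ 3.3579, and so on.
Summing a geometric series: total = 5·[0.8195·(1 − 0.8195^7) / (1 − 0.8195)] ≈ 17.0660 billion.

C$17.066 billion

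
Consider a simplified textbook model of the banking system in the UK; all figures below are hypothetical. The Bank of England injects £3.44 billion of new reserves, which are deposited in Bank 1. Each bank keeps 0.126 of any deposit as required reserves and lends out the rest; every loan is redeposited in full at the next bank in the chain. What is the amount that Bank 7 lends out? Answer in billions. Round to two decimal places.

£1.34 billion

Each bank lends a fraction (1 − rr) = 0.8740 of the deposit it receives, so Bank 7 receives 3.44·0.8740^6 and lends 3.44·0.8740^7 ≈ 1.3401 billion.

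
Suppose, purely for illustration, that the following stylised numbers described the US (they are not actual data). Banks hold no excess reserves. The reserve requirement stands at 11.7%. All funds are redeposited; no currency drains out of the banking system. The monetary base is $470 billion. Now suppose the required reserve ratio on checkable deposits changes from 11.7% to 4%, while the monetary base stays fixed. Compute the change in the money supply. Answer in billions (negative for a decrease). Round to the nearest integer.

$7733 billion

Initially m₁ = 1 / (0.117) ≈ 8.5470, so M₁ = 8.5470 × 470 = 4017.09 billion.
After the change m₂ = 1 / (0.04) = 25, so M₂ = 25 × 470 = 11750 billion.
ΔM = M₂ − M₁ = 11750 − 4017.09 = 7732.91 billion.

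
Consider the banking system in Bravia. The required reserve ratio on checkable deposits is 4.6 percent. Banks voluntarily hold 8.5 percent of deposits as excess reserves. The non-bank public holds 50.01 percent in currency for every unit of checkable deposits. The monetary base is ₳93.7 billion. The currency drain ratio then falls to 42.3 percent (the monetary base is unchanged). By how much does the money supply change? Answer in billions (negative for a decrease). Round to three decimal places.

Initially m₁ = (1 + 0.5001) / (0.046 + 0.085 + 0.5001) ≈ 2.376961, so M₁ = 2.376961 × 93.7 ≈ 222.7212 billion.
After the change m₂ = (1 + 0.423) / (0.046 + 0.085 + 0.423) ≈ 2.568592, so M₂ = 2.568592 × 93.7 ≈ 240.6771 billion.
ΔM = M₂ − M₁ = 240.6771 − 222.7212 = 17.9559 billion.

₳17.956 billion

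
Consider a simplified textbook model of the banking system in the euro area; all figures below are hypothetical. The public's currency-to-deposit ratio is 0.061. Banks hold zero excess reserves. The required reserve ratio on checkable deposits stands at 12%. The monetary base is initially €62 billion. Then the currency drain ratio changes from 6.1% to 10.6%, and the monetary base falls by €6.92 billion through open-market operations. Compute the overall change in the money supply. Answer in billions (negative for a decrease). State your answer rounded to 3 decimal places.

-93.886 billion

Before: m₁ = (1 + 0.061) / (0.12 + 0.061) ≈ 5.861878, MB₁ = 62, so M₁ = 5.861878 × 62 ≈ 363.4364 billion.
After: m₂ = (1 + 0.106) / (0.12 + 0.106) ≈ 4.893805, MB₂ = 62 − 6.92 = 55.08, so M₂ = 4.893805 × 55.08 ≈ 269.5508 billion.
ΔM = M₂ − M₁ = 269.5508 − 363.4364 = -93.8856 billion.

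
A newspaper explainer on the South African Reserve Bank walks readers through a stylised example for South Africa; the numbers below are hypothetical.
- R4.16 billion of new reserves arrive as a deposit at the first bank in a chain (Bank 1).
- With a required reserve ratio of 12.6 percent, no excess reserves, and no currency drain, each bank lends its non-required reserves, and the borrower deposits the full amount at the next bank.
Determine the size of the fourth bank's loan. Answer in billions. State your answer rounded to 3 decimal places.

R2.427 billion

Each bank lends a fraction (1 − rr) = 0.8740 of the deposit it receives, so Bank 4 receives 4.16·0.8740^3 and lends 4.16·0.8740^4 ≈ 2.4274 billion.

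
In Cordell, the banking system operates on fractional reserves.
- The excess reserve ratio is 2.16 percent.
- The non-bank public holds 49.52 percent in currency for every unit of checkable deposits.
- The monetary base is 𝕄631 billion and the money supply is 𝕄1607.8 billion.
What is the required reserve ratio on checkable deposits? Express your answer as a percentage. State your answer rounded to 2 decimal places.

Using m = M/MB = 1607.8/631 ≈ 2.548019. Since m = (1 + c)/(c + rr + e), the denominator satisfies c + rr + e = (1 + c)/m = (1 + 0.4952) / 2.548019 ≈ 0.586809.
With c = 0.4952 and e = 0.0216, the required reserve ratio on checkable deposits is 0.586809 − 0.4952 − 0.0216 = 0.070009.

7.00%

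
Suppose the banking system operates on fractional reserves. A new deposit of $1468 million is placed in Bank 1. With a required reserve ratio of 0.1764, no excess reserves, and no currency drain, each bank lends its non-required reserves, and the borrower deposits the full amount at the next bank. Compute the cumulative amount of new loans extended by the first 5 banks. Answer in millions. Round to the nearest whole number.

$4257 million

Bank i lends (1 − rr)^i of the original deposit: Bank 1 lends 1468·0.8236 = 1209.0448, Bank 2 lends 1468·0.8236² ≈ 995.7693, and so on.
Summing a geometric series: total = 1468·[0.8236·(1 − 0.8236^5) / (1 − 0.8236)] ≈ 4256.6752 million.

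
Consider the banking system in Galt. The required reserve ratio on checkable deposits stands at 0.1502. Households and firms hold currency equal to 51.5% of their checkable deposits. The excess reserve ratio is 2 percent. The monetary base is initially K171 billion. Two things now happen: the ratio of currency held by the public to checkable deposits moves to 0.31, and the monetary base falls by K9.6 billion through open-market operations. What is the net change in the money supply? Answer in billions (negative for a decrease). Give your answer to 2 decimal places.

Before: m₁ = (1 + 0.515) / (0.1502 + 0.02 + 0.515) ≈ 2.211033, MB₁ = 171, so M₁ = 2.211033 × 171 ≈ 378.0866 billion.
After: m₂ = (1 + 0.31) / (0.1502 + 0.02 + 0.31) ≈ 2.728030, MB₂ = 171 − 9.6 = 161.4, so M₂ = 2.728030 × 161.4 ≈ 440.304 billion.
ΔM = M₂ − M₁ = 440.304 − 378.0866 = 62.2174 billion.

K62.22 billion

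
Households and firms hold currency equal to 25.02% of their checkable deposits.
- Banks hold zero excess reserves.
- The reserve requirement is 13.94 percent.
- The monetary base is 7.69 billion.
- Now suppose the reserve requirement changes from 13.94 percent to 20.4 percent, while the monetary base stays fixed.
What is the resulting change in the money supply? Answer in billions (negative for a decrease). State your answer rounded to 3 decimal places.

Initially m₁ = (1 + 0.2502) / (0.1394 + 0.2502) ≈ 3.20893, so M₁ = 3.20893 × 7.69 ≈ 24.6767 billion.
After the change m₂ = (1 + 0.2502) / (0.204 + 0.2502) ≈ 2.75253, so M₂ = 2.75253 × 7.69 ≈ 21.167 billion.
ΔM = M₂ − M₁ = 21.167 − 24.6767 = -3.5097 billion.

-3.510 billion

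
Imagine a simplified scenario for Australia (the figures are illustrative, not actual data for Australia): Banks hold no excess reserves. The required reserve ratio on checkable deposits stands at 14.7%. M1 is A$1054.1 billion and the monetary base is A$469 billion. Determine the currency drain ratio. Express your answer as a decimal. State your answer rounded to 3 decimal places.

Using m = M/MB = 1054.1/469 ≈ 2.247548. From m = (1 + c)/(c + rr + e), rearranging gives 1 + c = m·(c + rr + e), so c·(1 − m) = m·(rr + e) − 1.
Hence c = [m·(rr + e) − 1]/(1 − m) = [2.247548 × (0.147 + 0) − 1] / (1 − 2.247548) ≈ 0.536741.

0.537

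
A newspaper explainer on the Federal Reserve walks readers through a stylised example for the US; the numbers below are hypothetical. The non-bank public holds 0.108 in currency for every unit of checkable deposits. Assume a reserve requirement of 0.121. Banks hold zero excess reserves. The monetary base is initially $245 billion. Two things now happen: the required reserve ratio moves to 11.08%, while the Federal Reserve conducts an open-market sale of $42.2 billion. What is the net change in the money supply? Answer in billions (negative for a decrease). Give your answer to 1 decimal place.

Before: m₁ = (1 + 0.108) / (0.121 + 0.108) ≈ 4.83843, MB₁ = 245, so M₁ = 4.83843 × 245 ≈ 1185.4153 billion.
After: m₂ = (1 + 0.108) / (0.1108 + 0.108) ≈ 5.06399, MB₂ = 245 − 42.2 = 202.8, so M₂ = 5.06399 × 202.8 ≈ 1026.9772 billion.
ΔM = M₂ − M₁ = 1026.9772 − 1185.4153 = -158.4381 billion.

-158.4 billion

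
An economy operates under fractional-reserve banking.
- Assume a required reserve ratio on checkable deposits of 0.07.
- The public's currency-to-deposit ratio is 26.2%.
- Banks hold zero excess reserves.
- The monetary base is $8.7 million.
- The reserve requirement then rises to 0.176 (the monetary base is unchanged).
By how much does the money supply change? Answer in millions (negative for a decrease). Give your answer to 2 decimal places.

Initially m₁ = (1 + 0.262) / (0.07 + 0.262) ≈ 3.8012, so M₁ = 3.8012 × 8.7 ≈ 33.0704 million.
After the change m₂ = (1 + 0.262) / (0.176 + 0.262) ≈ 2.8813, so M₂ = 2.8813 × 8.7 ≈ 25.0673 million.
ΔM = M₂ − M₁ = 25.0673 − 33.0704 = -8.0031 million.

-8.00 million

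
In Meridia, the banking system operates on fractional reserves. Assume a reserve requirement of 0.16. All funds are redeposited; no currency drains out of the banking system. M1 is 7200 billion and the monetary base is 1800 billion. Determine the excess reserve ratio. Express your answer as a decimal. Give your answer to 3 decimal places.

Using m = M/MB = 7200/1800 = 4.000000. Since m = (1 + c)/(c + rr + e), the denominator satisfies c + rr + e = (1 + c)/m = (1 + 0) / 4.000000 = 0.250000.
With c = 0 and rr = 0.16, the excess reserve ratio is 0.250000 − 0 − 0.16 = 0.09.

0.090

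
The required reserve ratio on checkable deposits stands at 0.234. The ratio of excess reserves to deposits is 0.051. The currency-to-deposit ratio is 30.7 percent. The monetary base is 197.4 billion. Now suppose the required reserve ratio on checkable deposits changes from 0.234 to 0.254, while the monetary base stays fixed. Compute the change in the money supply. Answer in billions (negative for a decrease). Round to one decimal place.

Initially m₁ = (1 + 0.307) / (0.234 + 0.051 + 0.307) ≈ 2.20777, so M₁ = 2.20777 × 197.4 ≈ 435.8138 billion.
After the change m₂ = (1 + 0.307) / (0.254 + 0.051 + 0.307) ≈ 2.13562, so M₂ = 2.13562 × 197.4 ≈ 421.5714 billion.
ΔM = M₂ − M₁ = 421.5714 − 435.8138 = -14.2424 billion.

-14.2 billion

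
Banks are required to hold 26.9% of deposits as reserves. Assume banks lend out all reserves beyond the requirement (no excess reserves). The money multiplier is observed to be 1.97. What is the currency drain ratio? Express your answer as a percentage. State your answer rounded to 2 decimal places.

48.46%

Using m = 1.97. From m = (1 + c)/(c + rr + e), rearranging gives 1 + c = m·(c + rr + e), so c·(1 − m) = m·(rr + e) − 1.
Hence c = [m·(rr + e) − 1]/(1 − m) = [1.97 × (0.269 + 0) − 1] / (1 − 1.97) ≈ 0.484608.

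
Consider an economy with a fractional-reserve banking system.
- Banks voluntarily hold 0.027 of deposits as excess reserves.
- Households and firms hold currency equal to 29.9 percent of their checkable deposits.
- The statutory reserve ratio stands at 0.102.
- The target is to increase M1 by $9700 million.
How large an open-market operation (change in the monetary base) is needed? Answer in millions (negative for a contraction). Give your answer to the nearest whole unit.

$3196 million

The money multiplier is m = (1 + c) / (rr + e + c) = (1 + 0.299) / (0.102 + 0.027 + 0.299) ≈ 3.03505.
ΔMB = ΔM / m = (+9700) / 3.03505 ≈ 3195.9935 million.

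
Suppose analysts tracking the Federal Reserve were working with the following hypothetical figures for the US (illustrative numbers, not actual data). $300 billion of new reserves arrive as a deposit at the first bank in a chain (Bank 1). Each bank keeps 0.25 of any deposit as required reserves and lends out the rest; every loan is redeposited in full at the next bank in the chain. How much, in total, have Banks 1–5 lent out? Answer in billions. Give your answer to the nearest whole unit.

Bank i lends (1 − rr)^i of the original deposit: Bank 1 lends 300·0.7500 = 225.0000, Bank 2 lends 300·0.7500² = 168.7500, and so on.
Summing a geometric series: total = 300·[0.7500·(1 − 0.7500^5) / (1 − 0.7500)] ≈ 686.4258 billion.

$686 billion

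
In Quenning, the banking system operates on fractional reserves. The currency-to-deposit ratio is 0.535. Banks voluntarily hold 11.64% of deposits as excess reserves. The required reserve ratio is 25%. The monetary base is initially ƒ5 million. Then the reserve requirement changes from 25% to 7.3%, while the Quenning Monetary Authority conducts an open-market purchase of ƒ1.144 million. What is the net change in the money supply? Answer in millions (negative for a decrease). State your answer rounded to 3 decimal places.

ƒ4.505 million

Before: m₁ = (1 + 0.535) / (0.25 + 0.1164 + 0.535) ≈ 1.70291, MB₁ = 5, so M₁ = 1.70291 × 5 ≈ 8.5145 million.
After: m₂ = (1 + 0.535) / (0.073 + 0.1164 + 0.535) ≈ 2.11900, MB₂ = 5 + 1.144 = 6.144, so M₂ = 2.11900 × 6.144 ≈ 13.0191 million.
ΔM = M₂ − M₁ = 13.0191 − 8.5145 = 4.5046 million.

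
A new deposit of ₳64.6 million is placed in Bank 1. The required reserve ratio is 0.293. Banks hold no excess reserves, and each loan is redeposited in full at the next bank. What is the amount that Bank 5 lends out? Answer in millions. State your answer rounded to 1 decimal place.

Each bank lends a fraction (1 − rr) = 0.7070 of the deposit it receives, so Bank 5 receives 64.6·0.7070^4 and lends 64.6·0.7070^5 ≈ 11.4112 million.

₳11.4 million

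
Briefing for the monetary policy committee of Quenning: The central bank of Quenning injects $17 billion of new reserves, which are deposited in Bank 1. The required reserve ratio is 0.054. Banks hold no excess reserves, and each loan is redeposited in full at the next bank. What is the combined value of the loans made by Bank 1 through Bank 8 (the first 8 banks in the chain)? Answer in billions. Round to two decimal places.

Bank i lends (1 − rr)^i of the original deposit: Bank 1 lends 17·0.9460 = 16.0820, Bank 2 lends 17·0.9460² ≈ 15.2136, and so on.
Summing a geometric series: total = 17·[0.9460·(1 − 0.9460^8) / (1 − 0.9460)] ≈ 106.7963 billion.

$106.80 billion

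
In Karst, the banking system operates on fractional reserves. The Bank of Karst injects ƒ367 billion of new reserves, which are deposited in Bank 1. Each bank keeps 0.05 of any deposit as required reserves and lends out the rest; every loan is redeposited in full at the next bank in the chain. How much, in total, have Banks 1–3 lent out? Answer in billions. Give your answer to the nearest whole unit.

ƒ995 billion

Bank i lends (1 − rr)^i of the original deposit: Bank 1 lends 367·0.9500 = 348.6500, Bank 2 lends 367·0.9500² = 331.2175, and so on.
Summing a geometric series: total = 367·[0.9500·(1 − 0.9500^3) / (1 − 0.9500)] ≈ 994.5241 billion.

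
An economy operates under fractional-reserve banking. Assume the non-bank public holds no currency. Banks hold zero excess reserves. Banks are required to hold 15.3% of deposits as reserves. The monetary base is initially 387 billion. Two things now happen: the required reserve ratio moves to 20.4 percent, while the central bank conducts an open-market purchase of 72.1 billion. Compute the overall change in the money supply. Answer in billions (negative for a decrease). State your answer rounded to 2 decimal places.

-278.92 billion

Before: m₁ = 1 / (0.153) ≈ 6.535948, MB₁ = 387, so M₁ = 6.535948 × 387 ≈ 2529.4119 billion.
After: m₂ = 1 / (0.204) ≈ 4.901961, MB₂ = 387 + 72.1 = 459.1, so M₂ = 4.901961 × 459.1 ≈ 2250.4903 billion.
ΔM = M₂ − M₁ = 2250.4903 − 2529.4119 = -278.9216 billion.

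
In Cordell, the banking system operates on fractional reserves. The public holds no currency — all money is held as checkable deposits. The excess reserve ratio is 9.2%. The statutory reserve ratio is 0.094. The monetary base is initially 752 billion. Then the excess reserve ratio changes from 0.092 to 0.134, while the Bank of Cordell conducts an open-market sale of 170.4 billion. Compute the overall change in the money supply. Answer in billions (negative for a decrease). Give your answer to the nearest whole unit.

Before: m₁ = 1 / (0.094 + 0.092) ≈ 5.3763, MB₁ = 752, so M₁ = 5.3763 × 752 = 4042.9776 billion.
After: m₂ = 1 / (0.094 + 0.134) ≈ 4.3860, MB₂ = 752 − 170.4 = 581.6, so M₂ = 4.3860 × 581.6 = 2550.8976 billion.
ΔM = M₂ − M₁ = 2550.8976 − 4042.9776 = -1492.08 billion.

-1492 billion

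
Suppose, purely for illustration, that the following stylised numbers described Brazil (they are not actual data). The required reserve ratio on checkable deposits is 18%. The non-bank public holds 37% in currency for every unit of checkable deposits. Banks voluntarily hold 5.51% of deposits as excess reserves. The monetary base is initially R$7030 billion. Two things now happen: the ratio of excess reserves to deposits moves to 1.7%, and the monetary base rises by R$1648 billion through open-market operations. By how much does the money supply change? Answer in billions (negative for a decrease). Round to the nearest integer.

R$5051 billion

Before: m₁ = (1 + 0.37) / (0.18 + 0.0551 + 0.37) ≈ 2.26409, MB₁ = 7030, so M₁ = 2.26409 × 7030 = 15916.5527 billion.
After: m₂ = (1 + 0.37) / (0.18 + 0.017 + 0.37) ≈ 2.41623, MB₂ = 7030 + 1648 = 8678, so M₂ = 2.41623 × 8678 ≈ 20968.0439 billion.
ΔM = M₂ − M₁ = 20968.0439 − 15916.5527 = 5051.4912 billion.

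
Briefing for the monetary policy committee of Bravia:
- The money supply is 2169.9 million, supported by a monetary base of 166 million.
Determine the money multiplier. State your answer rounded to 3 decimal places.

The money multiplier is m = M / MB = 2169.9 / 166 ≈ 13.07169.

13.072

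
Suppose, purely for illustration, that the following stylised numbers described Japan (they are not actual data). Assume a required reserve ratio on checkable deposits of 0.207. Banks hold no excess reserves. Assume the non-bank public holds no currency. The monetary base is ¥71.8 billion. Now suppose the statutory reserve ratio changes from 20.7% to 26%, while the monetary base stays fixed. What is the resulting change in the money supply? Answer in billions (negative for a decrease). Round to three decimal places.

-70.706 billion

Initially m₁ = 1 / (0.207) ≈ 4.830918, so M₁ = 4.830918 × 71.8 ≈ 346.8599 billion.
After the change m₂ = 1 / (0.26) ≈ 3.846154, so M₂ = 3.846154 × 71.8 ≈ 276.1539 billion.
ΔM = M₂ − M₁ = 276.1539 − 346.8599 = -70.706 billion.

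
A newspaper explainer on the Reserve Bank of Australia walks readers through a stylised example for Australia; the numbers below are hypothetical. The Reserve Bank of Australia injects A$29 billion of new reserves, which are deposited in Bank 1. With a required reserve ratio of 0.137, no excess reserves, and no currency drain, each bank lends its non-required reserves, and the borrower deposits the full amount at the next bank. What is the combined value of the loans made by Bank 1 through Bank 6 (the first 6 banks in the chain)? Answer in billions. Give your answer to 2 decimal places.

A$107.21 billion

Bank i lends (1 − rr)^i of the original deposit: Bank 1 lends 29·0.8630 = 25.0270, Bank 2 lends 29·0.8630² ≈ 21.5983, and so on.
Summing a geometric series: total = 29·[0.8630·(1 − 0.8630^6) / (1 − 0.8630)] ≈ 107.2125 billion.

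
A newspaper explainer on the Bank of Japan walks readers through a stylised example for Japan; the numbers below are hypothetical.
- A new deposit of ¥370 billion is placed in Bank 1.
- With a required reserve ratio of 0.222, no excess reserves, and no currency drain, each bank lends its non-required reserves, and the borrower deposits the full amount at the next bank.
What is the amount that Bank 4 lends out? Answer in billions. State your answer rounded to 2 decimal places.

Each bank lends a fraction (1 − rr) = 0.7780 of the deposit it receives, so Bank 4 receives 370·0.7780^3 and lends 370·0.7780^4 ≈ 135.5564 billion.

¥135.56 billion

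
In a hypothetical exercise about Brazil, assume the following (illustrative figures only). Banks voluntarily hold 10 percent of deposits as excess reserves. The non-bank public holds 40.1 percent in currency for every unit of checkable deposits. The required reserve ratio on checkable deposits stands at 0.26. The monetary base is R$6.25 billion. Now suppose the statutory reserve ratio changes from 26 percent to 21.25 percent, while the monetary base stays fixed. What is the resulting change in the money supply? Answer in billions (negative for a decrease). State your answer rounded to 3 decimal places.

Initially m₁ = (1 + 0.401) / (0.26 + 0.1 + 0.401) ≈ 1.84100, so M₁ = 1.84100 × 6.25 ≈ 11.5062 billion.
After the change m₂ = (1 + 0.401) / (0.2125 + 0.1 + 0.401) ≈ 1.96356, so M₂ = 1.96356 × 6.25 ≈ 12.2722 billion.
ΔM = M₂ − M₁ = 12.2722 − 11.5062 = 0.766 billion.

R$0.766 billion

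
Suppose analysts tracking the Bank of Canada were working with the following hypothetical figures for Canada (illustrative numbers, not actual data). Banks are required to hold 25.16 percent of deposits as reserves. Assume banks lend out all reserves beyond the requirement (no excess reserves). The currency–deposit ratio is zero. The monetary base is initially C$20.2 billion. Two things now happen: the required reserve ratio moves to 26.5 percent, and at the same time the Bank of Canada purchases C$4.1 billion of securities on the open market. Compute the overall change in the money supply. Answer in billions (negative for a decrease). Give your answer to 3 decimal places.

Before: m₁ = 1 / (0.2516) ≈ 3.974563, MB₁ = 20.2, so M₁ = 3.974563 × 20.2 ≈ 80.2862 billion.
After: m₂ = 1 / (0.265) ≈ 3.773585, MB₂ = 20.2 + 4.1 = 24.3, so M₂ = 3.773585 × 24.3 ≈ 91.6981 billion.
ΔM = M₂ − M₁ = 91.6981 − 80.2862 = 11.4119 billion.

C$11.412 billion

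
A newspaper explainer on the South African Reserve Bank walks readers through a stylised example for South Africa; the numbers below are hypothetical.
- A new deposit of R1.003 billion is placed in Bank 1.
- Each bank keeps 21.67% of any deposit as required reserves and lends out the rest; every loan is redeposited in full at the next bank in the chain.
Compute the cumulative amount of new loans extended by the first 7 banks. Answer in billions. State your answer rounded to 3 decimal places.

Bank i lends (1 − rr)^i of the original deposit: Bank 1 lends 1.003·0.7833 ≈ 0.7856, Bank 2 lends 1.003·0.7833² ≈ 0.6154, and so on.
Summing a geometric series: total = 1.003·[0.7833·(1 − 0.7833^7) / (1 − 0.7833)] ≈ 2.9696 billion.

R2.970 billion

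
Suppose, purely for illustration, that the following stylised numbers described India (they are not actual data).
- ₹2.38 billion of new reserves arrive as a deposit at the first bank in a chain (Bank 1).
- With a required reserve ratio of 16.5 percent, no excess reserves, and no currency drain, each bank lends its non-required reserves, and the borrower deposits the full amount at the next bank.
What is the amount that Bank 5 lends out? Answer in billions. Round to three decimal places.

₹0.966 billion

Each bank lends a fraction (1 − rr) = 0.8350 of the deposit it receives, so Bank 5 receives 2.38·0.8350^4 and lends 2.38·0.8350^5 ≈ 0.9661 billion.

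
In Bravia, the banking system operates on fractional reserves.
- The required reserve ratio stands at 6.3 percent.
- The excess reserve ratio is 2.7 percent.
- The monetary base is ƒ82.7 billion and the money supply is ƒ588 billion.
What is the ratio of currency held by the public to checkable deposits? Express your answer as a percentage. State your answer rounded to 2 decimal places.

5.89%

Using m = M/MB = 588/82.7 ≈ 7.110036. From m = (1 + c)/(c + rr + e), rearranging gives 1 + c = m·(c + rr + e), so c·(1 − m) = m·(rr + e) − 1.
Hence c = [m·(rr + e) − 1]/(1 − m) = [7.110036 × (0.063 + 0.027) − 1] / (1 − 7.110036) ≈ 0.058935.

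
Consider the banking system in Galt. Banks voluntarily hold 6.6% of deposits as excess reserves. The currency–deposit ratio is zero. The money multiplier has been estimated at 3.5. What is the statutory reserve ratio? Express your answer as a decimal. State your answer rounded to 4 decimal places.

0.2197

Using m = 3.5. Since m = (1 + c)/(c + rr + e), the denominator satisfies c + rr + e = (1 + c)/m = (1 + 0) / 3.5 ≈ 0.285714.
With c = 0 and e = 0.066, the statutory reserve ratio is 0.285714 − 0 − 0.066 = 0.219714.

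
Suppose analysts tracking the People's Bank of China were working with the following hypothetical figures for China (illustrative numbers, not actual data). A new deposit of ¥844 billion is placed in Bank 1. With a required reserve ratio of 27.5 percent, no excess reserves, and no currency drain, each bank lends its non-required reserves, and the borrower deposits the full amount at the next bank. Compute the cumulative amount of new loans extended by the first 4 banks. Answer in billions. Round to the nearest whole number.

¥1610 billion

Bank i lends (1 − rr)^i of the original deposit: Bank 1 lends 844·0.7250 = 611.9000, Bank 2 lends 844·0.7250² = 443.6275, and so on.
Summing a geometric series: total = 844·[0.7250·(1 − 0.7250^4) / (1 − 0.7250)] ≈ 1610.3391 billion.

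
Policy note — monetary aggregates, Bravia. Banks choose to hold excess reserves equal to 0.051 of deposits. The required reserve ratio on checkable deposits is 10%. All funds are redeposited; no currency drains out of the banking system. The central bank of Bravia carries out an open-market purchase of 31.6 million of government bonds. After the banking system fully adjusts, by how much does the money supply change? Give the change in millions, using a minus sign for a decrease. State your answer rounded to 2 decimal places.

The money multiplier is m = 1 / (rr + e) = 1 / (0.1 + 0.051) ≈ 6.62252.
The purchase adds 31.6 million of base, so ΔM = m × ΔMB = 6.62252 × (+31.6) ≈ 209.2716 million.

209.27 million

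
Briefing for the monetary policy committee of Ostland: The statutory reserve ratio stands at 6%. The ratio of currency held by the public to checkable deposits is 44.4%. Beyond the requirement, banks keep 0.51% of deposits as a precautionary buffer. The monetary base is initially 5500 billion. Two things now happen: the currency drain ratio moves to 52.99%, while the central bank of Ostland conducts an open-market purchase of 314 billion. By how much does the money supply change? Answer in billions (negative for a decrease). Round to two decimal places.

Before: m₁ = (1 + 0.444) / (0.06 + 0.0051 + 0.444) ≈ 2.8363779, MB₁ = 5500, so M₁ = 2.8363779 × 5500 ≈ 15600.0785 billion.
After: m₂ = (1 + 0.5299) / (0.06 + 0.0051 + 0.5299) ≈ 2.5712605, MB₂ = 5500 + 314 = 5814, so M₂ = 2.5712605 × 5814 ≈ 14949.3085 billion.
ΔM = M₂ − M₁ = 14949.3085 − 15600.0785 = -650.77 billion.

-650.77 billion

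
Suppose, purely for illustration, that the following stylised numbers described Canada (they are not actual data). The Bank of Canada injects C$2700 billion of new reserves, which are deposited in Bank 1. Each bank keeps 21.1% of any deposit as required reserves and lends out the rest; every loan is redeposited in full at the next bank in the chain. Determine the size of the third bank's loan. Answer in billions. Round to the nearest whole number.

Each bank lends a fraction (1 − rr) = 0.7890 of the deposit it receives, so Bank 3 receives 2700·0.7890^2 and lends 2700·0.7890^3 ≈ 1326.1565 billion.

C$1326 billion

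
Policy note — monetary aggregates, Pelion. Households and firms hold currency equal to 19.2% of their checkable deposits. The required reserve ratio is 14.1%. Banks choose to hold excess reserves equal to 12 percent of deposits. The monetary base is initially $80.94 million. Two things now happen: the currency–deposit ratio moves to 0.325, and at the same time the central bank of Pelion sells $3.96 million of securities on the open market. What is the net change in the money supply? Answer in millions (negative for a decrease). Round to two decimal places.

Before: m₁ = (1 + 0.192) / (0.141 + 0.12 + 0.192) ≈ 2.63135, MB₁ = 80.94, so M₁ = 2.63135 × 80.94 ≈ 212.9815 million.
After: m₂ = (1 + 0.325) / (0.141 + 0.12 + 0.325) ≈ 2.26109, MB₂ = 80.94 − 3.96 = 76.98, so M₂ = 2.26109 × 76.98 ≈ 174.0587 million.
ΔM = M₂ − M₁ = 174.0587 − 212.9815 = -38.9228 million.

-38.92 million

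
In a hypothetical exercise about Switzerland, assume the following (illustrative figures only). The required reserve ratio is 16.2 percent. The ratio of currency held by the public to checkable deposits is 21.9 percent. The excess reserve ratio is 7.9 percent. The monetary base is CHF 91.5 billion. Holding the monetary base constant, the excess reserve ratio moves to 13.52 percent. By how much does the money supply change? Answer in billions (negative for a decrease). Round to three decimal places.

-26.399 billion

Initially m₁ = (1 + 0.219) / (0.162 + 0.079 + 0.219) = 2.65, so M₁ = 2.65 × 91.5 = 242.475 billion.
After the change m₂ = (1 + 0.219) / (0.162 + 0.1352 + 0.219) ≈ 2.361488, so M₂ = 2.361488 × 91.5 ≈ 216.0762 billion.
ΔM = M₂ − M₁ = 216.0762 − 242.475 = -26.3988 billion.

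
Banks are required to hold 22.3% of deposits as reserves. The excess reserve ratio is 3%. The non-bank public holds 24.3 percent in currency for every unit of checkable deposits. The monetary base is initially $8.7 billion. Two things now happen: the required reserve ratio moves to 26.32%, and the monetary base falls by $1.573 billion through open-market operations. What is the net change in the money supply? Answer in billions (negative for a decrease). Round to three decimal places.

Before: m₁ = (1 + 0.243) / (0.223 + 0.03 + 0.243) ≈ 2.50605, MB₁ = 8.7, so M₁ = 2.50605 × 8.7 ≈ 21.8026 billion.
After: m₂ = (1 + 0.243) / (0.2632 + 0.03 + 0.243) ≈ 2.31816, MB₂ = 8.7 − 1.573 = 7.127, so M₂ = 2.31816 × 7.127 ≈ 16.5215 billion.
ΔM = M₂ − M₁ = 16.5215 − 21.8026 = -5.2811 billion.

-5.281 billion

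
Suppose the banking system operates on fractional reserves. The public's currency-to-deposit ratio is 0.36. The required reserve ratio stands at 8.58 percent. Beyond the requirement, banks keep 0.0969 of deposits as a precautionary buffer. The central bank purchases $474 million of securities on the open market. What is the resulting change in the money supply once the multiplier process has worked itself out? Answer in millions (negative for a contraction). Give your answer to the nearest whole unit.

The money multiplier is m = (1 + c) / (rr + e + c) = (1 + 0.36) / (0.0858 + 0.0969 + 0.36) ≈ 2.5060.
The purchase adds 474 million of base, so ΔM = m × ΔMB = 2.5060 × (+474) = 1187.844 million.

$1188 million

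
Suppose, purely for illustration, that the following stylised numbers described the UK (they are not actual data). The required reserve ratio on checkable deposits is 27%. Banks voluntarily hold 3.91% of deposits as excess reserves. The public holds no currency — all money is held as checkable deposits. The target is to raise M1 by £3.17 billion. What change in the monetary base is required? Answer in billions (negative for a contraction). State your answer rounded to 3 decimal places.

£0.980 billion

The money multiplier is m = 1 / (rr + e) = 1 / (0.27 + 0.0391) ≈ 3.23520.
ΔMB = ΔM / m = (+3.17) / 3.23520 ≈ 0.9798 billion.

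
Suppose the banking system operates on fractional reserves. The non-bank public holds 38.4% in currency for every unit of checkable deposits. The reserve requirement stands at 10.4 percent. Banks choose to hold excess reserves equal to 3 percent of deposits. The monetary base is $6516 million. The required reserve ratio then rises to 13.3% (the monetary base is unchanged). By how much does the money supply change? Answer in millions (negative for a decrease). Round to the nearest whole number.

Initially m₁ = (1 + 0.384) / (0.104 + 0.03 + 0.384) ≈ 2.67181, so M₁ = 2.67181 × 6516 ≈ 17409.514 million.
After the change m₂ = (1 + 0.384) / (0.133 + 0.03 + 0.384) ≈ 2.53016, so M₂ = 2.53016 × 6516 ≈ 16486.5226 million.
ΔM = M₂ − M₁ = 16486.5226 − 17409.514 = -922.9914 million.

-923 million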